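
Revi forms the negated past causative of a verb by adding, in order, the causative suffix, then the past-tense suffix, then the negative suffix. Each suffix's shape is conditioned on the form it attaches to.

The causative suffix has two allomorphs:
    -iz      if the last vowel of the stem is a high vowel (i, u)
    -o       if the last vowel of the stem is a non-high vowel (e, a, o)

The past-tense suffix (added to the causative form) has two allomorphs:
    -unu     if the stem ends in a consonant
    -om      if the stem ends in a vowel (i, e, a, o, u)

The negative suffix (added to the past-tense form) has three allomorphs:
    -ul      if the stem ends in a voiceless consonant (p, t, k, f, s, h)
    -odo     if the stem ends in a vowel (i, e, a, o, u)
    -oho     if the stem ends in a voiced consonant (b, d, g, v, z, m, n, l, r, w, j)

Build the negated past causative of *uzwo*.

uzwooomoho

*uzwo* — last vowel /o/ (a non-high vowel) → -o → *uzwoo*.
The causative form *uzwoo*: final sound = /o/, a vowel → -om → *uzwooom*.
The past-tense form *uzwooom* — final sound /m/ (a voiced consonant) → -oho → *uzwooomoho*.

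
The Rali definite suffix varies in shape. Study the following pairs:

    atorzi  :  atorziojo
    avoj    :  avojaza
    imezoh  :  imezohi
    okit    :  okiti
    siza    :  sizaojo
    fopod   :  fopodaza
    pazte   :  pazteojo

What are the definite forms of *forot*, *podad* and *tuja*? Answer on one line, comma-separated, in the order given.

The suffix is conditioned by the final sound: -i when the stem ends in a voiceless consonant (*imezoh*, *okit*); -aza when the stem ends in a voiced consonant (*avoj*, *fopod*); -ojo when the stem ends in a vowel (*atorzi*, *siza*, *pazte*).
*forot* — final sound /t/ (a voiceless consonant) → -i → *foroti*.
The final sound of *podad* is /d/, which is a voiced consonant, so the suffix is -aza, giving *podadaza*.
Since the final sound of *tuja* is /a/ (a vowel), it takes -ojo, giving *tujaojo*.

foroti, podadaza, tujaojo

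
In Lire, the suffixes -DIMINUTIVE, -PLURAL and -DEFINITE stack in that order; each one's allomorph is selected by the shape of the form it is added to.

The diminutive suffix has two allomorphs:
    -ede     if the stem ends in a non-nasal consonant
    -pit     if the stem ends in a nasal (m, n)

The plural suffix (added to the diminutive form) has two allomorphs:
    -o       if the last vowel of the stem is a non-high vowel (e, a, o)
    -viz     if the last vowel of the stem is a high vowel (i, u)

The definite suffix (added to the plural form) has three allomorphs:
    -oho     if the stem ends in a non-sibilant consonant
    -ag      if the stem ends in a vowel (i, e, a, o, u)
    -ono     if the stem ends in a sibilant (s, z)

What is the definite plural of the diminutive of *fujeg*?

*fujeg*: final consonant = /g/, non-nasal → -ede → *fujegede*.
The diminutive form *fujegede* — last vowel /e/ (a non-high vowel) → -o → *fujegedeo*.
The final sound of the plural form *fujegedeo* is /o/, which is a vowel, so the definite suffix is -ag, giving *fujegedeoag*.

fujegedeoag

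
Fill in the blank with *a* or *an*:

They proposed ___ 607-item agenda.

The indefinite article is chosen by the initial *sound* of the following word, not its spelling.
The number *607* is spoken "six hundred …", beginning with /sɪks/ — a consonant sound.
So the article is *a*: They proposed a 607-item agenda.

a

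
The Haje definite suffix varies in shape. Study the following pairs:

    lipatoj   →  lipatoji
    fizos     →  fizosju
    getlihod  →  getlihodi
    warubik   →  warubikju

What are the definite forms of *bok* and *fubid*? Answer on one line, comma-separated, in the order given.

bokju, fubidi

The pattern is voicing of the final consonant: -ju when the stem ends in a voiceless consonant (*fizos*, *warubik*); -i when the stem ends in a voiced consonant (*lipatoj*, *getlihod*).
The final consonant of *bok* is /k/, which is voiceless, so the suffix is -ju, giving *bokju*.
*fubid*: final consonant = /d/, voiced → -i → *fubidi*.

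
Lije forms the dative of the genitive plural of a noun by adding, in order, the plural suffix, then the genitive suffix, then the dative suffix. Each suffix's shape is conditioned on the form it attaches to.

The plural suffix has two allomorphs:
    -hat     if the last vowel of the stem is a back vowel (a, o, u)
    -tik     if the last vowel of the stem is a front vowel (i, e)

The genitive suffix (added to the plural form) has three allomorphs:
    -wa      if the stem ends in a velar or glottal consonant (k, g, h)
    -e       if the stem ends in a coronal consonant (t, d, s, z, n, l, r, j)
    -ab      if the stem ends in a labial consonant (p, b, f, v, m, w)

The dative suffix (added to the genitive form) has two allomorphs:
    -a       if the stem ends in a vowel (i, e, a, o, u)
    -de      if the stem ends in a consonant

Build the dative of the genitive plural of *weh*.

wehtikwaa

Since the last vowel of *weh* is /e/ (a front vowel), it takes -tik, giving *wehtik*.
The final consonant of the plural form *wehtik* is /k/, which is velar/glottal, so the genitive suffix is -wa, giving *wehtikwa*.
The genitive form *wehtikwa* — final sound /a/ (a vowel) → -a → *wehtikwaa*.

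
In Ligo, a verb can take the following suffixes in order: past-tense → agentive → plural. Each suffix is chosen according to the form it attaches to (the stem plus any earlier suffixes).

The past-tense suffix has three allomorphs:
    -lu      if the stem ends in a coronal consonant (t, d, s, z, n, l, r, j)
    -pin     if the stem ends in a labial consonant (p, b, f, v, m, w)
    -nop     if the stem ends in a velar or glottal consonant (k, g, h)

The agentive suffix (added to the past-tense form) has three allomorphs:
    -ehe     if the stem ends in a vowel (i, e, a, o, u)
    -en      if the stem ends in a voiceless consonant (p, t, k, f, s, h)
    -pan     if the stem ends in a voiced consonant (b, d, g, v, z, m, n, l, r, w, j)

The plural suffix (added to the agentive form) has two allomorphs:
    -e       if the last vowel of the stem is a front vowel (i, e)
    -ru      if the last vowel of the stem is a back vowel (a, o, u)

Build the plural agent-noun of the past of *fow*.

fowpinpanru

*fow* — final consonant /w/ (labial) → -pin → *fowpin*.
The final sound of the past-tense form *fowpin* is /n/, which is a voiced consonant, so the agentive suffix is -pan, giving *fowpinpan*.
Since the last vowel of the agentive form *fowpinpan* is /a/ (a back vowel), it takes -ru, giving *fowpinpanru*.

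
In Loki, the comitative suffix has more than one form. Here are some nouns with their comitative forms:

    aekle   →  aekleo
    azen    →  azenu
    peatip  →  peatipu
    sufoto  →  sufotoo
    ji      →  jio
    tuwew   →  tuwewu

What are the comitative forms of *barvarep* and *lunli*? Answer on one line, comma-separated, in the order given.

barvarepu, lunlio

The pattern is consonant vs. vowel: -u when the stem ends in a consonant (*azen*, *peatip*, *tuwew*); -o when the stem ends in a vowel (*aekle*, *sufoto*, *ji*).
*barvarep* — final sound /p/ (a consonant) → -u → *barvarepu*.
Since the final sound of *lunli* is /i/ (a vowel), it takes -o, giving *lunlio*.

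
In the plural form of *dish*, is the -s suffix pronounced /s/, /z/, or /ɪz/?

The stem *dish* ends in a sibilant (/s, z, ʃ, ʒ, tʃ, dʒ/).
The plural suffix surfaces as /ɪz/ after sibilants, /s/ after other voiceless consonants, and /z/ after other voiced sounds.
So the plural -s on *dish* is pronounced /ɪz/.

/ɪz/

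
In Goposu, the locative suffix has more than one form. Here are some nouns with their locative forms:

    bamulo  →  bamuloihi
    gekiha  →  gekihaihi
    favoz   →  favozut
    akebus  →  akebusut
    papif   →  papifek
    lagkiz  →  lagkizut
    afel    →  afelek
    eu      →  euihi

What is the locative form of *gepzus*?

Looking at the final sound of each stem: -ut when the stem ends in a sibilant (*favoz*, *akebus*, *lagkiz*); -ek when the stem ends in a non-sibilant consonant (*papif*, *afel*); -ihi when the stem ends in a vowel (*bamulo*, *gekiha*, *eu*).
The final sound of *gepzus* is /s/, which is a sibilant, so the suffix is -ut, giving *gepzusut*.

gepzusut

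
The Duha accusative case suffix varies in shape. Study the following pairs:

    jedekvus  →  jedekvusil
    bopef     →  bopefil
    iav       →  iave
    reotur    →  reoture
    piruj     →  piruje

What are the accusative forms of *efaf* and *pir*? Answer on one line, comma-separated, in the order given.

The alternation tracks the final consonant of the stem — -il when the stem ends in a voiceless consonant (*jedekvus*, *bopef*); -e when the stem ends in a voiced consonant (*iav*, *reotur*, *piruj*).
Since the final consonant of *efaf* is /f/ (voiceless), it takes -il, giving *efafil*.
The final consonant of *pir* is /r/, which is voiced, so the suffix is -e, giving *pire*.

efafil, pire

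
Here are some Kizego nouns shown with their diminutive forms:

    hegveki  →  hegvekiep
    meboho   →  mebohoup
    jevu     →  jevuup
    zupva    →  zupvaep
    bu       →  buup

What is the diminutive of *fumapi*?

fumapiep

The suffix is conditioned by the last vowel: -up when the last vowel of the stem is a rounded vowel (*meboho*, *jevu*, *bu*); -ep when the last vowel of the stem is an unrounded vowel (*hegveki*, *zupva*).
*fumapi* — last vowel /i/ (an unrounded vowel) → -ep → *fumapiep*.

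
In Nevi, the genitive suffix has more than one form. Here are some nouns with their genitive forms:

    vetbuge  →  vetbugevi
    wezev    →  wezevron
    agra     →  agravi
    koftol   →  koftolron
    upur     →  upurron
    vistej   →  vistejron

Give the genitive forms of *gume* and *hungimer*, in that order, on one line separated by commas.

gumevi, hungimerron

The suffix is conditioned by the final sound: -ron when the stem ends in a consonant (*wezev*, *koftol*, *upur*, *vistej*); -vi when the stem ends in a vowel (*vetbuge*, *agra*).
The final sound of *gume* is /e/, which is a vowel, so the suffix is -vi, giving *gumevi*.
*hungimer* — final sound /r/ (a consonant) → -ron → *hungimerron*.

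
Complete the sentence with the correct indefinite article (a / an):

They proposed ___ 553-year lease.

The indefinite article is chosen by the initial *sound* of the following word, not its spelling.
The number *553* is spoken "five hundred …", beginning with /faɪv/ — a consonant sound.
So the article is *a*: They proposed a 553-year lease.

a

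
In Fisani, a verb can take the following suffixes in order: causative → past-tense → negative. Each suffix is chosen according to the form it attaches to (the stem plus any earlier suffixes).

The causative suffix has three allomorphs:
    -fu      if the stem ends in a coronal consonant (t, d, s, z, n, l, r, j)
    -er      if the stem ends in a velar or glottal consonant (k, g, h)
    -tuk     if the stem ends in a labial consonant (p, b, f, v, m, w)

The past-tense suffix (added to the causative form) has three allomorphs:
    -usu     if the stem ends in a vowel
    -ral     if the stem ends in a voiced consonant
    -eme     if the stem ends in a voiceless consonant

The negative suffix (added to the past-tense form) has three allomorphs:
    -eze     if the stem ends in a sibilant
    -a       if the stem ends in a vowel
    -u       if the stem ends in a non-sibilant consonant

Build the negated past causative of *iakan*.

iakanfuusua

Since the final consonant of *iakan* is /n/ (coronal), it takes -fu, giving *iakanfu*.
The causative form *iakanfu* — final sound /u/ (a vowel) → -usu → *iakanfuusu*.
The final sound of the past-tense form *iakanfuusu* is /u/, which is a vowel, so the negative suffix is -a, giving *iakanfuusua*.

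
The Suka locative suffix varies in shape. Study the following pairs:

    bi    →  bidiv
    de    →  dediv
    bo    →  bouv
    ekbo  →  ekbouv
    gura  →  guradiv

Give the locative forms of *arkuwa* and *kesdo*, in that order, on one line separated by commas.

The alternation tracks the last vowel of the stem — -uv when the last vowel of the stem is a rounded vowel (*bo*, *ekbo*); -div when the last vowel of the stem is an unrounded vowel (*bi*, *de*, *gura*).
*arkuwa* — last vowel /a/ (an unrounded vowel) → -div → *arkuwadiv*.
*kesdo* — last vowel /o/ (a rounded vowel) → -uv → *kesdouv*.

arkuwadiv, kesdouv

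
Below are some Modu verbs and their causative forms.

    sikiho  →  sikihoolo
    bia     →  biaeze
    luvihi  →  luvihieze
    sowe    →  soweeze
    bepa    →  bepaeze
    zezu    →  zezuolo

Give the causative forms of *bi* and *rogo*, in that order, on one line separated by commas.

The pattern is rounding harmony: -olo when the last vowel of the stem is a rounded vowel (*sikiho*, *zezu*); -eze when the last vowel of the stem is an unrounded vowel (*bia*, *luvihi*, *sowe*, *bepa*).
*bi* — last vowel /i/ (an unrounded vowel) → -eze → *bieze*.
The last vowel of *rogo* is /o/, which is a rounded vowel, so the suffix is -olo, giving *rogoolo*.

bieze, rogoolo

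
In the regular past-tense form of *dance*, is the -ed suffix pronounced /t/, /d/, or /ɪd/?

The stem *dance* ends in a voiceless consonant other than /t/.
The -ed suffix is realized as /ɪd/ after /t, d/; as /t/ after other voiceless consonants; and as /d/ after other voiced sounds.
So -ed on *dance* is pronounced /t/.

/t/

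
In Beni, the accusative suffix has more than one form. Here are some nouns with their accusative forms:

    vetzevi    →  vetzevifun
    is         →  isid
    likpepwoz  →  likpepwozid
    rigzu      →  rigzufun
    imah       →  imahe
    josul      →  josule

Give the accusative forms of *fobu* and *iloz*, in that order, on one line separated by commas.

fobufun, ilozid

The suffix is conditioned by the final sound: -id when the stem ends in a sibilant (*is*, *likpepwoz*); -e when the stem ends in a non-sibilant consonant (*imah*, *josul*); -fun when the stem ends in a vowel (*vetzevi*, *rigzu*).
*fobu* — final sound /u/ (a vowel) → -fun → *fobufun*.
The final sound of *iloz* is /z/, which is a sibilant, so the suffix is -id, giving *ilozid*.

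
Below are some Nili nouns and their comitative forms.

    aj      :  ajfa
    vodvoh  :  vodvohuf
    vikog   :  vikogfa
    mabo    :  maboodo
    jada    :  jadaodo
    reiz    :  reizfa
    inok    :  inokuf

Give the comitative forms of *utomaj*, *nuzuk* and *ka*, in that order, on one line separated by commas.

The suffix is conditioned by the final sound: -uf when the stem ends in a voiceless consonant (*vodvoh*, *inok*); -fa when the stem ends in a voiced consonant (*aj*, *vikog*, *reiz*); -odo when the stem ends in a vowel (*mabo*, *jada*).
*utomaj* — final sound /j/ (a voiced consonant) → -fa → *utomajfa*.
Since the final sound of *nuzuk* is /k/ (a voiceless consonant), it takes -uf, giving *nuzukuf*.
*ka*: final sound = /a/, a vowel → -odo → *kaodo*.

utomajfa, nuzukuf, kaodo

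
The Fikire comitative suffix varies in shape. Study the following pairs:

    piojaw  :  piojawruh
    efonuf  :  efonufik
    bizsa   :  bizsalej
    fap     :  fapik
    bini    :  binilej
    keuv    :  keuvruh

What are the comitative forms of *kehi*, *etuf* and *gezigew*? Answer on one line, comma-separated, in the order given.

kehilej, etufik, gezigewruh

The pattern is voicing of the final sound: -ik when the stem ends in a voiceless consonant (*efonuf*, *fap*); -ruh when the stem ends in a voiced consonant (*piojaw*, *keuv*); -lej when the stem ends in a vowel (*bizsa*, *bini*).
The final sound of *kehi* is /i/, which is a vowel, so the suffix is -lej, giving *kehilej*.
*etuf*: final sound = /f/, a voiceless consonant → -ik → *etufik*.
*gezigew*: final sound = /w/, a voiced consonant → -ruh → *gezigewruh*.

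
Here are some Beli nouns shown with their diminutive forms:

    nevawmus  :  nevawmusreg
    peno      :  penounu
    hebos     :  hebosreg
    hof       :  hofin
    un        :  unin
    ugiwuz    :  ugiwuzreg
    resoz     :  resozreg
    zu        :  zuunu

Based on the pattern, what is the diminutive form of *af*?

afin

The pattern is sibilance of the final sound: -reg when the stem ends in a sibilant (*nevawmus*, *hebos*, *ugiwuz*, *resoz*); -in when the stem ends in a non-sibilant consonant (*hof*, *un*); -unu when the stem ends in a vowel (*peno*, *zu*).
*af* — final sound /f/ (a non-sibilant consonant) → -in → *afin*.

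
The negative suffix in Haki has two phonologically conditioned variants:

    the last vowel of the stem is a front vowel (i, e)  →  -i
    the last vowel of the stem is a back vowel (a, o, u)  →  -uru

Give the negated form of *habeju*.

habejuuru

*habeju* — last vowel /u/ (a back vowel) → -uru → *habejuuru*.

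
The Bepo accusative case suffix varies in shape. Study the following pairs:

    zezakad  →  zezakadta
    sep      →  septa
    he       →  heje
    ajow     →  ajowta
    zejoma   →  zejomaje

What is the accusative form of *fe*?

feje

Looking at the final sound of each stem: -ta when the stem ends in a consonant (*zezakad*, *sep*, *ajow*); -je when the stem ends in a vowel (*he*, *zejoma*).
The final sound of *fe* is /e/, which is a vowel, so the suffix is -je, giving *feje*.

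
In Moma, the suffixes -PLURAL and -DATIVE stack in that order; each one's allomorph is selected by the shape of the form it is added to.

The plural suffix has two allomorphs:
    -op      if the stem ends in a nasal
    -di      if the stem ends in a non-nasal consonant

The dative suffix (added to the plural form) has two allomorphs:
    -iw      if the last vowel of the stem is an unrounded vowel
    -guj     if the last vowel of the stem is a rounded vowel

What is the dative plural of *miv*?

*miv* — final consonant /v/ (non-nasal) → -di → *mivdi*.
Since the last vowel of the plural form *mivdi* is /i/ (an unrounded vowel), it takes -iw, giving *mivdiiw*.

mivdiiw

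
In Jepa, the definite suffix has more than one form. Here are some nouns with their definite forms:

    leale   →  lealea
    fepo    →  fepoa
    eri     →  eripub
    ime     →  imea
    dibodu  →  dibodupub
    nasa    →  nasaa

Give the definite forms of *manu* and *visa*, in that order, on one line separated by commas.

The pattern is height harmony: -pub when the last vowel of the stem is a high vowel (*eri*, *dibodu*); -a when the last vowel of the stem is a non-high vowel (*leale*, *fepo*, *ime*, *nasa*).
The last vowel of *manu* is /u/, which is a high vowel, so the suffix is -pub, giving *manupub*.
*visa* — last vowel /a/ (a non-high vowel) → -a → *visaa*.

manupub, visaa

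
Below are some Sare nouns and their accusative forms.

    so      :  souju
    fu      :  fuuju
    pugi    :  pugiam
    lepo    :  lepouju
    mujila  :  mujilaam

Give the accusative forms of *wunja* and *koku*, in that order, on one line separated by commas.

wunjaam, kokuuju

The pattern is rounding harmony: -uju when the last vowel of the stem is a rounded vowel (*so*, *fu*, *lepo*); -am when the last vowel of the stem is an unrounded vowel (*pugi*, *mujila*).
*wunja*: last vowel = /a/, an unrounded vowel → -am → *wunjaam*.
The last vowel of *koku* is /u/, which is a rounded vowel, so the suffix is -uju, giving *kokuuju*.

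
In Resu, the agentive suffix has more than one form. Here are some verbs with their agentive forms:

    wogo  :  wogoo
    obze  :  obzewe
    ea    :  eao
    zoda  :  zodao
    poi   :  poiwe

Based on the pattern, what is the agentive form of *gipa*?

The suffix is conditioned by the last vowel: -we when the last vowel of the stem is a front vowel (*obze*, *poi*); -o when the last vowel of the stem is a back vowel (*wogo*, *ea*, *zoda*).
The last vowel of *gipa* is /a/, which is a back vowel, so the suffix is -o, giving *gipao*.

gipao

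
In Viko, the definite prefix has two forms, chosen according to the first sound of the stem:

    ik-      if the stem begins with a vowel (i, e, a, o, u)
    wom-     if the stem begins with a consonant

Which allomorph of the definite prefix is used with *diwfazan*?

wom-

The first sound of *diwfazan* is /d/, which is a consonant, so the prefix is wom-.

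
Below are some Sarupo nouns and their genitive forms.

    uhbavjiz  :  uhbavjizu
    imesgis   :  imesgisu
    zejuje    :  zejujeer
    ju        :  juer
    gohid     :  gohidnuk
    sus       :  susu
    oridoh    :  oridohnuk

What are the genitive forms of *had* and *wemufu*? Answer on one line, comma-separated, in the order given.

hadnuk, wemufuer

The pattern is sibilance of the final sound: -u when the stem ends in a sibilant (*uhbavjiz*, *imesgis*, *sus*); -nuk when the stem ends in a non-sibilant consonant (*gohid*, *oridoh*); -er when the stem ends in a vowel (*zejuje*, *ju*).
Since the final sound of *had* is /d/ (a non-sibilant consonant), it takes -nuk, giving *hadnuk*.
Since the final sound of *wemufu* is /u/ (a vowel), it takes -er, giving *wemufuer*.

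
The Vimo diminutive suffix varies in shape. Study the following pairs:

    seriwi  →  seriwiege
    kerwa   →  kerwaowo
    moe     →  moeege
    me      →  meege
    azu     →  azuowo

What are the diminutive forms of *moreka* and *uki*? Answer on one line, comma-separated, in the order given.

Looking at the last vowel of each stem: -ege when the last vowel of the stem is a front vowel (*seriwi*, *moe*, *me*); -owo when the last vowel of the stem is a back vowel (*kerwa*, *azu*).
*moreka* — last vowel /a/ (a back vowel) → -owo → *morekaowo*.
The last vowel of *uki* is /i/, which is a front vowel, so the suffix is -ege, giving *ukiege*.

morekaowo, ukiege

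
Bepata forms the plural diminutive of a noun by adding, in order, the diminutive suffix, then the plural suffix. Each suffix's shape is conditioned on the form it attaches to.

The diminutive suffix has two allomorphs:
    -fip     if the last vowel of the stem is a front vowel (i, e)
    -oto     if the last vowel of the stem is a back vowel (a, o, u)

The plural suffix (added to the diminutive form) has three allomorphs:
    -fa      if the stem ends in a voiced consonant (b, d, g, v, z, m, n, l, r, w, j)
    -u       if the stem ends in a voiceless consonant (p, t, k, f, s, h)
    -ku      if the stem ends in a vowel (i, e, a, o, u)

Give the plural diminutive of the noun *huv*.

huvotoku

*huv* — last vowel /u/ (a back vowel) → -oto → *huvoto*.
Since the final sound of the diminutive form *huvoto* is /o/ (a vowel), it takes -ku, giving *huvotoku*.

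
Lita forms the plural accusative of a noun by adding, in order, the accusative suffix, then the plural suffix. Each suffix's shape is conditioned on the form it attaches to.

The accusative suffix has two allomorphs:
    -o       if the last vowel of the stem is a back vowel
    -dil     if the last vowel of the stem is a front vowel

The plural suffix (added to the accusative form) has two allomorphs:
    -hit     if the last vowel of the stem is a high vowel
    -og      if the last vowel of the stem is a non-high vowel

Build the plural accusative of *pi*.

pidilhit

*pi* — last vowel /i/ (a front vowel) → -dil → *pidil*.
Since the last vowel of the accusative form *pidil* is /i/ (a high vowel), it takes -hit, giving *pidilhit*.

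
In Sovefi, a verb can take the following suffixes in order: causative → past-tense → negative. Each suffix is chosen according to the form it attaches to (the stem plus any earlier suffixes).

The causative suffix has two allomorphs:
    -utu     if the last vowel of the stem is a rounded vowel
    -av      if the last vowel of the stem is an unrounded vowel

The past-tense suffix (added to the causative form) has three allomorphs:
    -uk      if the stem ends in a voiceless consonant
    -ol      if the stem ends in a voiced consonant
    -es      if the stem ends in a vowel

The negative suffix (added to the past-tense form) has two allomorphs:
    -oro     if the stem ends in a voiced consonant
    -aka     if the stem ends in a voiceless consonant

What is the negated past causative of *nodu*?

noduutuesaka

The last vowel of *nodu* is /u/, which is a rounded vowel, so the causative suffix is -utu, giving *noduutu*.
The causative form *noduutu* — final sound /u/ (a vowel) → -es → *noduutues*.
Since the final consonant of the past-tense form *noduutues* is /s/ (voiceless), it takes -aka, giving *noduutuesaka*.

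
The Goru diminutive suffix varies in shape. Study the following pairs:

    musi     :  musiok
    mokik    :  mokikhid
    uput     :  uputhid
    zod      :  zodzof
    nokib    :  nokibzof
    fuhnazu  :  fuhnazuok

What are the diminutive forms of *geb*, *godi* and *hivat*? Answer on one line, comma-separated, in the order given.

gebzof, godiok, hivathid

The suffix is conditioned by the final sound: -hid when the stem ends in a voiceless consonant (*mokik*, *uput*); -zof when the stem ends in a voiced consonant (*zod*, *nokib*); -ok when the stem ends in a vowel (*musi*, *fuhnazu*).
*geb*: final sound = /b/, a voiced consonant → -zof → *gebzof*.
*godi* — final sound /i/ (a vowel) → -ok → *godiok*.
*hivat* — final sound /t/ (a voiceless consonant) → -hid → *hivathid*.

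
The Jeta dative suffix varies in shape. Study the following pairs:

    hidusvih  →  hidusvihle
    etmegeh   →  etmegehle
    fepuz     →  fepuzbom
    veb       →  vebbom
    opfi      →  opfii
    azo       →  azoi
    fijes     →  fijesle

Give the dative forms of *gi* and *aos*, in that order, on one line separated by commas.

The suffix is conditioned by the final sound: -le when the stem ends in a voiceless consonant (*hidusvih*, *etmegeh*, *fijes*); -bom when the stem ends in a voiced consonant (*fepuz*, *veb*); -i when the stem ends in a vowel (*opfi*, *azo*).
*gi*: final sound = /i/, a vowel → -i → *gii*.
Since the final sound of *aos* is /s/ (a voiceless consonant), it takes -le, giving *aosle*.

gii, aosle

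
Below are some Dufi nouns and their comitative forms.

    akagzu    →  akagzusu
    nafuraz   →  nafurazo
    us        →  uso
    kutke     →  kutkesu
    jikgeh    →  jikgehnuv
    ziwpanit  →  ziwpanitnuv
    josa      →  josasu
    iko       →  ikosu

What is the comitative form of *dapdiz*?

dapdizo

Looking at the final sound of each stem: -o when the stem ends in a sibilant (*nafuraz*, *us*); -nuv when the stem ends in a non-sibilant consonant (*jikgeh*, *ziwpanit*); -su when the stem ends in a vowel (*akagzu*, *kutke*, *josa*, *iko*).
The final sound of *dapdiz* is /z/, which is a sibilant, so the suffix is -o, giving *dapdizo*.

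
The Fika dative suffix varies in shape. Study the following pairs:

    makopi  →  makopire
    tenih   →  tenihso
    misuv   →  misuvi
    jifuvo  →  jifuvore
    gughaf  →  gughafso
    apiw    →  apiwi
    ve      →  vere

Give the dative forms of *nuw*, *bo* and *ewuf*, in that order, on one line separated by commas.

nuwi, bore, ewufso

The alternation tracks the final sound of the stem — -so when the stem ends in a voiceless consonant (*tenih*, *gughaf*); -i when the stem ends in a voiced consonant (*misuv*, *apiw*); -re when the stem ends in a vowel (*makopi*, *jifuvo*, *ve*).
*nuw*: final sound = /w/, a voiced consonant → -i → *nuwi*.
Since the final sound of *bo* is /o/ (a vowel), it takes -re, giving *bore*.
The final sound of *ewuf* is /f/, which is a voiceless consonant, so the suffix is -so, giving *ewufso*.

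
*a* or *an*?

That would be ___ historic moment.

a

The indefinite article is chosen by the initial *sound* of the following word, not its spelling.
*historic* begins with the sound /h/ (h is pronounced in standard usage) — a consonant sound.
So the article is *a*: That would be a historic moment.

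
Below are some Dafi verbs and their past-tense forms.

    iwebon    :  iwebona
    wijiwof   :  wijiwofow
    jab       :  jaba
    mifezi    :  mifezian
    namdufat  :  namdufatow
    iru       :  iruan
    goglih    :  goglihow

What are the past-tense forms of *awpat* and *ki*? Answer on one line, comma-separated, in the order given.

awpatow, kian

The suffix is conditioned by the final sound: -ow when the stem ends in a voiceless consonant (*wijiwof*, *namdufat*, *goglih*); -a when the stem ends in a voiced consonant (*iwebon*, *jab*); -an when the stem ends in a vowel (*mifezi*, *iru*).
The final sound of *awpat* is /t/, which is a voiceless consonant, so the suffix is -ow, giving *awpatow*.
*ki* — final sound /i/ (a vowel) → -an → *kian*.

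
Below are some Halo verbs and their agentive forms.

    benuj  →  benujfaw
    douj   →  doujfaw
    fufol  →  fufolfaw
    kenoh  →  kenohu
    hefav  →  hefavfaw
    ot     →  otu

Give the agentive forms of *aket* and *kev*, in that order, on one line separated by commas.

The pattern is voicing of the final consonant: -u when the stem ends in a voiceless consonant (*kenoh*, *ot*); -faw when the stem ends in a voiced consonant (*benuj*, *douj*, *fufol*, *hefav*).
Since the final consonant of *aket* is /t/ (voiceless), it takes -u, giving *aketu*.
Since the final consonant of *kev* is /v/ (voiced), it takes -faw, giving *kevfaw*.

aketu, kevfaw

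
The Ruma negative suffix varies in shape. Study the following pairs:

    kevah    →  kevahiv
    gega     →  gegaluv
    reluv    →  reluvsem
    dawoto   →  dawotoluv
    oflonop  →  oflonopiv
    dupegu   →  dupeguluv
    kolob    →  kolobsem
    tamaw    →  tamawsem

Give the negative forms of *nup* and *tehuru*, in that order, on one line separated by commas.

nupiv, tehuruluv

The alternation tracks the final sound of the stem — -iv when the stem ends in a voiceless consonant (*kevah*, *oflonop*); -sem when the stem ends in a voiced consonant (*reluv*, *kolob*, *tamaw*); -luv when the stem ends in a vowel (*gega*, *dawoto*, *dupegu*).
Since the final sound of *nup* is /p/ (a voiceless consonant), it takes -iv, giving *nupiv*.
Since the final sound of *tehuru* is /u/ (a vowel), it takes -luv, giving *tehuruluv*.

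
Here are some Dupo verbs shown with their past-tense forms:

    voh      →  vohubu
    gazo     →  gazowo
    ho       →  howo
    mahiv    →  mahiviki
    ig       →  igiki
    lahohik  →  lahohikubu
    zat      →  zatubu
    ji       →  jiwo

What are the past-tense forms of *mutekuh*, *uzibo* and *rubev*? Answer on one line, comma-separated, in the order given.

Looking at the final sound of each stem: -ubu when the stem ends in a voiceless consonant (*voh*, *lahohik*, *zat*); -iki when the stem ends in a voiced consonant (*mahiv*, *ig*); -wo when the stem ends in a vowel (*gazo*, *ho*, *ji*).
*mutekuh*: final sound = /h/, a voiceless consonant → -ubu → *mutekuhubu*.
*uzibo*: final sound = /o/, a vowel → -wo → *uzibowo*.
The final sound of *rubev* is /v/, which is a voiced consonant, so the suffix is -iki, giving *rubeviki*.

mutekuhubu, uzibowo, rubeviki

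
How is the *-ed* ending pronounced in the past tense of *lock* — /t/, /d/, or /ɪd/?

/t/

The stem *lock* ends in a voiceless consonant other than /t/.
The -ed suffix is realized as /ɪd/ after /t, d/; as /t/ after other voiceless consonants; and as /d/ after other voiced sounds.
So -ed on *lock* is pronounced /t/.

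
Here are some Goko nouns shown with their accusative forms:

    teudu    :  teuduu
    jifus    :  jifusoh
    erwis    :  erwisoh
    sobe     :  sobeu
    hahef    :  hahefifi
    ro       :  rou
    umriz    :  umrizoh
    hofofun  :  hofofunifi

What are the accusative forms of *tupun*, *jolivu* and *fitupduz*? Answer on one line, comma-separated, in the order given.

The suffix is conditioned by the final sound: -oh when the stem ends in a sibilant (*jifus*, *erwis*, *umriz*); -ifi when the stem ends in a non-sibilant consonant (*hahef*, *hofofun*); -u when the stem ends in a vowel (*teudu*, *sobe*, *ro*).
Since the final sound of *tupun* is /n/ (a non-sibilant consonant), it takes -ifi, giving *tupunifi*.
Since the final sound of *jolivu* is /u/ (a vowel), it takes -u, giving *jolivuu*.
The final sound of *fitupduz* is /z/, which is a sibilant, so the suffix is -oh, giving *fitupduzoh*.

tupunifi, jolivuu, fitupduzoh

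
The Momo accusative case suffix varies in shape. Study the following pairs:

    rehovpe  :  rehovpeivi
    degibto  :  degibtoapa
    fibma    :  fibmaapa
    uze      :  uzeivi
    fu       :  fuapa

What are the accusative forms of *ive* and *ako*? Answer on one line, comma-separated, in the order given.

The alternation tracks the last vowel of the stem — -ivi when the last vowel of the stem is a front vowel (*rehovpe*, *uze*); -apa when the last vowel of the stem is a back vowel (*degibto*, *fibma*, *fu*).
The last vowel of *ive* is /e/, which is a front vowel, so the suffix is -ivi, giving *iveivi*.
*ako*: last vowel = /o/, a back vowel → -apa → *akoapa*.

iveivi, akoapa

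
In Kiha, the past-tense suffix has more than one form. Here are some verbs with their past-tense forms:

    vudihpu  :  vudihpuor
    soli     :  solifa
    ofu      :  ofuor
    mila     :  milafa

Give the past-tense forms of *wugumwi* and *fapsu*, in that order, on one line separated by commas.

wugumwifa, fapsuor

The alternation tracks the last vowel of the stem — -or when the last vowel of the stem is a rounded vowel (*vudihpu*, *ofu*); -fa when the last vowel of the stem is an unrounded vowel (*soli*, *mila*).
*wugumwi* — last vowel /i/ (an unrounded vowel) → -fa → *wugumwifa*.
*fapsu*: last vowel = /u/, a rounded vowel → -or → *fapsuor*.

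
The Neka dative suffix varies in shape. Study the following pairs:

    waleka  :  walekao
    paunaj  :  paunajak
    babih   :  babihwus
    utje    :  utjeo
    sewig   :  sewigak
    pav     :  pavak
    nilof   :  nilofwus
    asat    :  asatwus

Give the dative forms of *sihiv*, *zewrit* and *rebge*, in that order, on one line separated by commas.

sihivak, zewritwus, rebgeo

Looking at the final sound of each stem: -wus when the stem ends in a voiceless consonant (*babih*, *nilof*, *asat*); -ak when the stem ends in a voiced consonant (*paunaj*, *sewig*, *pav*); -o when the stem ends in a vowel (*waleka*, *utje*).
*sihiv*: final sound = /v/, a voiced consonant → -ak → *sihivak*.
*zewrit*: final sound = /t/, a voiceless consonant → -wus → *zewritwus*.
*rebge* — final sound /e/ (a vowel) → -o → *rebgeo*.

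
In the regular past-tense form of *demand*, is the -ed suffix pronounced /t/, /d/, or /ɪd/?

/ɪd/

The stem *demand* ends in /t/ or /d/.
The -ed suffix is realized as /ɪd/ after /t, d/; as /t/ after other voiceless consonants; and as /d/ after other voiced sounds.
So -ed on *demand* is pronounced /ɪd/.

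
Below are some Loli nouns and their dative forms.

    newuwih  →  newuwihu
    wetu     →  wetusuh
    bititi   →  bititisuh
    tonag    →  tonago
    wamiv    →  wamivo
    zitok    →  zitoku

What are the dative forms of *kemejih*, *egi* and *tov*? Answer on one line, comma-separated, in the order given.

kemejihu, egisuh, tovo

The alternation tracks the final sound of the stem — -u when the stem ends in a voiceless consonant (*newuwih*, *zitok*); -o when the stem ends in a voiced consonant (*tonag*, *wamiv*); -suh when the stem ends in a vowel (*wetu*, *bititi*).
*kemejih*: final sound = /h/, a voiceless consonant → -u → *kemejihu*.
*egi* — final sound /i/ (a vowel) → -suh → *egisuh*.
*tov* — final sound /v/ (a voiced consonant) → -o → *tovo*.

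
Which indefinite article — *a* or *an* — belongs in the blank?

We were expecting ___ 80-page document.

The indefinite article is chosen by the initial *sound* of the following word, not its spelling.
The number *80* is spoken "eighty", beginning with /ˈeɪti/ — a vowel sound.
So the article is *an*: We were expecting an 80-page document.

an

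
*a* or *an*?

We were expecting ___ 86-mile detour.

an

The indefinite article is chosen by the initial *sound* of the following word, not its spelling.
The number *86* is spoken "eighty-…", beginning with /ˈeɪti/ — a vowel sound.
So the article is *an*: We were expecting an 86-mile detour.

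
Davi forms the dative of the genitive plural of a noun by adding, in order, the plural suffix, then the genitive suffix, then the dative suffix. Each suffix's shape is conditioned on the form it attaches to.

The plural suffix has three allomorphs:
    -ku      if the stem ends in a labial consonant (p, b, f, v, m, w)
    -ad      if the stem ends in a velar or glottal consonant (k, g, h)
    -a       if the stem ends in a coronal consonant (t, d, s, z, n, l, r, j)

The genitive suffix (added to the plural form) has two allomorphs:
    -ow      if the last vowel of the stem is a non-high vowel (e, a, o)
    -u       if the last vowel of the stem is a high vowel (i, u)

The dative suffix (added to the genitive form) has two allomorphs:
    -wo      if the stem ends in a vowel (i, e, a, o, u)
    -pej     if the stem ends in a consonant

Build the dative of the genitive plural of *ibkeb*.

Since the final consonant of *ibkeb* is /b/ (labial), it takes -ku, giving *ibkebku*.
The plural form *ibkebku*: last vowel = /u/, a high vowel → -u → *ibkebkuu*.
The genitive form *ibkebkuu* — final sound /u/ (a vowel) → -wo → *ibkebkuuwo*.

ibkebkuuwo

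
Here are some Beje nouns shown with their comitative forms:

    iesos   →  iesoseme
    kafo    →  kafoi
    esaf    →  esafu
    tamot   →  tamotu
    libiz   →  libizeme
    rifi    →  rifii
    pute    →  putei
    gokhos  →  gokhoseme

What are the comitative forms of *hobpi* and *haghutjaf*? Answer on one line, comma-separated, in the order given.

Looking at the final sound of each stem: -eme when the stem ends in a sibilant (*iesos*, *libiz*, *gokhos*); -u when the stem ends in a non-sibilant consonant (*esaf*, *tamot*); -i when the stem ends in a vowel (*kafo*, *rifi*, *pute*).
*hobpi* — final sound /i/ (a vowel) → -i → *hobpii*.
The final sound of *haghutjaf* is /f/, which is a non-sibilant consonant, so the suffix is -u, giving *haghutjafu*.

hobpii, haghutjafu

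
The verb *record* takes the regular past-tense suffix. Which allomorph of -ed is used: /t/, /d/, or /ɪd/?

The stem *record* ends in /t/ or /d/.
The -ed suffix is realized as /ɪd/ after /t, d/; as /t/ after other voiceless consonants; and as /d/ after other voiced sounds.
So -ed on *record* is pronounced /ɪd/.

/ɪd/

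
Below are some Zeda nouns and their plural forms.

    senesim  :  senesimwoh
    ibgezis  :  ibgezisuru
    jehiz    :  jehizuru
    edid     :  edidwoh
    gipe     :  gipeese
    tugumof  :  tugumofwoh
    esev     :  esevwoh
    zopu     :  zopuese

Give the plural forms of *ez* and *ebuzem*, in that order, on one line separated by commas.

The suffix is conditioned by the final sound: -uru when the stem ends in a sibilant (*ibgezis*, *jehiz*); -woh when the stem ends in a non-sibilant consonant (*senesim*, *edid*, *tugumof*, *esev*); -ese when the stem ends in a vowel (*gipe*, *zopu*).
*ez*: final sound = /z/, a sibilant → -uru → *ezuru*.
*ebuzem*: final sound = /m/, a non-sibilant consonant → -woh → *ebuzemwoh*.

ezuru, ebuzemwoh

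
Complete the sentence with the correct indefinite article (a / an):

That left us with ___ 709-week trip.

The indefinite article is chosen by the initial *sound* of the following word, not its spelling.
The number *709* is spoken "seven hundred …", beginning with /ˈsɛvən/ — a consonant sound.
So the article is *a*: That left us with a 709-week trip.

a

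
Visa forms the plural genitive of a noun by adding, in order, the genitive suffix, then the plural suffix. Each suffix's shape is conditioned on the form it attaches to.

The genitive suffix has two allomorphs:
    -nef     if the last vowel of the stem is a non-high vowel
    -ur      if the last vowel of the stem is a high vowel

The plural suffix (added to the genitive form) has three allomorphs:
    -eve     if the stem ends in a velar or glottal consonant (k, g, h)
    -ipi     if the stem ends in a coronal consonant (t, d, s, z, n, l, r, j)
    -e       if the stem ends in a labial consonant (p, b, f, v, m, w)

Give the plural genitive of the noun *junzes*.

junzesnefe

Since the last vowel of *junzes* is /e/ (a non-high vowel), it takes -nef, giving *junzesnef*.
The final consonant of the genitive form *junzesnef* is /f/, which is labial, so the plural suffix is -e, giving *junzesnefe*.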